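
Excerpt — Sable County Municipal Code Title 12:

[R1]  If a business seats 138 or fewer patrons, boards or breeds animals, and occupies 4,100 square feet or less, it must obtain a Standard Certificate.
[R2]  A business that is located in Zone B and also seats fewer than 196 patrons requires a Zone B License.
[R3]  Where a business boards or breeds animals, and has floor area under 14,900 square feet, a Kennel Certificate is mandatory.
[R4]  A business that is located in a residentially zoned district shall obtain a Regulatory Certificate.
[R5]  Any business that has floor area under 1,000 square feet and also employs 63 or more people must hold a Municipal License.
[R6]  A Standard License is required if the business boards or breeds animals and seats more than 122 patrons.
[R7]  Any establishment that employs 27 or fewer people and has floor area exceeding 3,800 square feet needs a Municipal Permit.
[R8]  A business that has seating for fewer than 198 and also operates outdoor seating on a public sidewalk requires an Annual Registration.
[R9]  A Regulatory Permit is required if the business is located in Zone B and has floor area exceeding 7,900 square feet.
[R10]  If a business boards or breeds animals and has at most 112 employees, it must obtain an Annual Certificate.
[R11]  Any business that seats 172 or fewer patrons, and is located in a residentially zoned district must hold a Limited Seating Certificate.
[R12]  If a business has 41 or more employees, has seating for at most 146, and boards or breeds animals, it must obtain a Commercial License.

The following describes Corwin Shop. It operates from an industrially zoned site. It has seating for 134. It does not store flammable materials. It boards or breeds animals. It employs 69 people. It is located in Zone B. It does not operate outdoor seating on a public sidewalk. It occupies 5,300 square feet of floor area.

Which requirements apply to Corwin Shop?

Annual Certificate, Commercial License, Kennel Certificate, Standard License, Zone B License

[R1] seating 134 ≤ 138; boards or breeds animals; floor area 5,300 square feet > 4,100 square feet → Standard Certificate not required.
[R2] is located in Zone B; seating 134 < 196 → Zone B License required.
[R3] boards or breeds animals; floor area 5,300 square feet < 14,900 square feet → Kennel Certificate required.
[R4] is located in Zone B (not: is located in a residentially zoned district) → Regulatory Certificate not required.
[R5] floor area 5,300 square feet ≥ 1,000 square feet; employees 69 ≥ 63 → Municipal License not required.
[R6] boards or breeds animals; seating 134 > 122 → Standard License required.
[R7] employees 69 > 27; floor area 5,300 square feet > 3,800 square feet → Municipal Permit not required.
[R8] seating 134 < 198; does not operate outdoor seating on a public sidewalk → Annual Registration not required.
[R9] is located in Zone B; floor area 5,300 square feet ≤ 7,900 square feet → Regulatory Permit not required.
[R10] boards or breeds animals; employees 69 ≤ 112 → Annual Certificate required.
[R11] seating 134 ≤ 172; is located in Zone B (not: is located in a residentially zoned district) → Limited Seating Certificate not required.
[R12] employees 69 ≥ 41; seating 134 ≤ 146; boards or breeds animals → Commercial License required.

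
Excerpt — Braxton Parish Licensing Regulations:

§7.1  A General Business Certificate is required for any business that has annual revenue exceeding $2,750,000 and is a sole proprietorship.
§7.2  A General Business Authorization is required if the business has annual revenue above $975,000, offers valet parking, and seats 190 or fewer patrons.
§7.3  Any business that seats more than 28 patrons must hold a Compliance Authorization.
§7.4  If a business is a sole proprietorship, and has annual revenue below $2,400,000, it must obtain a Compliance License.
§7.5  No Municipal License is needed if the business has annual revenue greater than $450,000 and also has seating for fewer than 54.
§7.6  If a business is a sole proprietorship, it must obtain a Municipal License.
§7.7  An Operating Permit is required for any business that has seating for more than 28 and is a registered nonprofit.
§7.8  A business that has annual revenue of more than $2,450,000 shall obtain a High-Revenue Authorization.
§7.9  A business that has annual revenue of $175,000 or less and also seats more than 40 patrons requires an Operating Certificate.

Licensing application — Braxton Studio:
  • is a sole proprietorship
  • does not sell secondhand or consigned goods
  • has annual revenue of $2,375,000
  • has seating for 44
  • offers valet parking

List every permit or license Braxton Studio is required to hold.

Compliance Authorization, Compliance License, General Business Authorization

§7.1 revenue $2,375,000 ≤ $2,750,000; is a sole proprietorship → General Business Certificate not required.
§7.2 revenue $2,375,000 > $975,000; offers valet parking; seating 44 ≤ 190 → General Business Authorization required.
§7.3 seating 44 > 28 → Compliance Authorization required.
§7.4 is a sole proprietorship; revenue $2,375,000 < $2,400,000 → Compliance License required.
§7.5 revenue $2,375,000 > $450,000; seating 44 < 54 → exempt from Municipal License.
§7.6 is a sole proprietorship → Municipal License required.
§7.7 seating 44 > 28; is a sole proprietorship (not: is a registered nonprofit) → Operating Permit not required.
§7.8 revenue $2,375,000 ≤ $2,450,000 → High-Revenue Authorization not required.
§7.9 revenue $2,375,000 > $175,000; seating 44 > 40 → Operating Certificate not required.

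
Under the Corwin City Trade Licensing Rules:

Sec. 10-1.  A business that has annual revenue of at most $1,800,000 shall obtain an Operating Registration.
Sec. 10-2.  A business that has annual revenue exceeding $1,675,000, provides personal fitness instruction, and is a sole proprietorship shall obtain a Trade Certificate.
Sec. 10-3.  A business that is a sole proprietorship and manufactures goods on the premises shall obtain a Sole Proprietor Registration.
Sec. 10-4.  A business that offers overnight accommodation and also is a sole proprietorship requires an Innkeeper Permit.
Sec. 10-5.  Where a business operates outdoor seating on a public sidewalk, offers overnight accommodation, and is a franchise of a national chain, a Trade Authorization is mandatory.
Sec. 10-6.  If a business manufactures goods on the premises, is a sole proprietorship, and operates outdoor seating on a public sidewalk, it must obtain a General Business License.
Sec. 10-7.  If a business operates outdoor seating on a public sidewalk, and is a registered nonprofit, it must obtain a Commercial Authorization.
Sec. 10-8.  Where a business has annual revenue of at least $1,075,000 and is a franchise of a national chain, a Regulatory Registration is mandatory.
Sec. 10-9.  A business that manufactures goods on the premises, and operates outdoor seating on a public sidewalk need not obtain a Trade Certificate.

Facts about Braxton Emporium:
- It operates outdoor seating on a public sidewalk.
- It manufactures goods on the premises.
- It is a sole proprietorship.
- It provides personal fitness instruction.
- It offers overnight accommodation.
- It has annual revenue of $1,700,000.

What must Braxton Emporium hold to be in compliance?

Sec. 10-1. revenue $1,700,000 ≤ $1,800,000 → Operating Registration required.
Sec. 10-2. revenue $1,700,000 > $1,675,000; provides personal fitness instruction; is a sole proprietorship → Trade Certificate required.
Sec. 10-3. is a sole proprietorship; manufactures goods on the premises → Sole Proprietor Registration required.
Sec. 10-4. offers overnight accommodation; is a sole proprietorship → Innkeeper Permit required.
Sec. 10-5. operates outdoor seating on a public sidewalk; offers overnight accommodation; is a sole proprietorship (not: is a franchise of a national chain) → Trade Authorization not required.
Sec. 10-6. manufactures goods on the premises; is a sole proprietorship; operates outdoor seating on a public sidewalk → General Business License required.
Sec. 10-7. operates outdoor seating on a public sidewalk; is a sole proprietorship (not: is a registered nonprofit) → Commercial Authorization not required.
Sec. 10-8. revenue $1,700,000 ≥ $1,075,000; is a sole proprietorship (not: is a franchise of a national chain) → Regulatory Registration not required.
Sec. 10-9. manufactures goods on the premises; operates outdoor seating on a public sidewalk → exempt from Trade Certificate.

General Business License, Innkeeper Permit, Operating Registration, Sole Proprietor Registration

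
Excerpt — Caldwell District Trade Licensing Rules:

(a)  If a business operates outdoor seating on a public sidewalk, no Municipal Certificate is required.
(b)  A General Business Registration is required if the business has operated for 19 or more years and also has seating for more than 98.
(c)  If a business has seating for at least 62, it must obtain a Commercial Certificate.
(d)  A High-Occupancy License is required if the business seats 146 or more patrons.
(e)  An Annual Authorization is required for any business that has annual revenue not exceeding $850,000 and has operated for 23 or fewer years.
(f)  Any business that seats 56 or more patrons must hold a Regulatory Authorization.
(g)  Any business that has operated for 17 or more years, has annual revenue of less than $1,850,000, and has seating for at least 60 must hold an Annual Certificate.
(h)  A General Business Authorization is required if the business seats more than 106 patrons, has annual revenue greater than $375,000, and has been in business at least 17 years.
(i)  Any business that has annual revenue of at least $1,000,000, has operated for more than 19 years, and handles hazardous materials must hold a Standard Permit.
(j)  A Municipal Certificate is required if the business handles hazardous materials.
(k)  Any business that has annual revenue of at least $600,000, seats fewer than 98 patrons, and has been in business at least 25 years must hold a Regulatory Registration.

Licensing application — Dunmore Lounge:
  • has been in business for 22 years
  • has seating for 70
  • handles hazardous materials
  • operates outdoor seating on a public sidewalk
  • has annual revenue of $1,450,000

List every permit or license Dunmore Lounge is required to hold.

Annual Certificate, Commercial Certificate, Regulatory Authorization, Standard Permit

(a) operates outdoor seating on a public sidewalk → exempt from Municipal Certificate.
(b) years in business 22 ≥ 19; seating 70 ≤ 98 → General Business Registration not required.
(c) seating 70 ≥ 62 → Commercial Certificate required.
(d) seating 70 < 146 → High-Occupancy License not required.
(e) revenue $1,450,000 > $850,000; years in business 22 ≤ 23 → Annual Authorization not required.
(f) seating 70 ≥ 56 → Regulatory Authorization required.
(g) years in business 22 ≥ 17; revenue $1,450,000 < $1,850,000; seating 70 ≥ 60 → Annual Certificate required.
(h) seating 70 ≤ 106; revenue $1,450,000 > $375,000; years in business 22 ≥ 17 → General Business Authorization not required.
(i) revenue $1,450,000 ≥ $1,000,000; years in business 22 > 19; handles hazardous materials → Standard Permit required.
(j) handles hazardous materials → Municipal Certificate required.
(k) revenue $1,450,000 ≥ $600,000; seating 70 < 98; years in business 22 < 25 → Regulatory Registration not required.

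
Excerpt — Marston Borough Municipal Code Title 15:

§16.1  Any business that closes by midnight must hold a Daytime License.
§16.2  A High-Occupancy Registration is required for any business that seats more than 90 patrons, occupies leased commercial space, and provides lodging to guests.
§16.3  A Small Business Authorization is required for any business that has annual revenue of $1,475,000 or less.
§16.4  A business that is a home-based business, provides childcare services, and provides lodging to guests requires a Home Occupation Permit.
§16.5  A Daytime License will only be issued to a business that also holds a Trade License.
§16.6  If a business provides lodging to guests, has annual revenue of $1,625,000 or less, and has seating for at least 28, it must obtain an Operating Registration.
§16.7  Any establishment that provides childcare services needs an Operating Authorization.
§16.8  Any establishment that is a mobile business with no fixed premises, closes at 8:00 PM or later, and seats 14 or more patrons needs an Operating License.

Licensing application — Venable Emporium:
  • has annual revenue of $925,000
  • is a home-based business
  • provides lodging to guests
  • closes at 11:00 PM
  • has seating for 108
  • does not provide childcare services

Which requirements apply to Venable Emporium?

Daytime License, Operating Registration, Small Business Authorization, Trade License

§16.1 closes 11:00 PM, at/before midnight → Daytime License required.
§16.2 seating 108 > 90; is a home-based business (not: occupies leased commercial space); provides lodging to guests → High-Occupancy Registration not required.
§16.3 revenue $925,000 ≤ $1,475,000 → Small Business Authorization required.
§16.4 is a home-based business; does not provide childcare services; provides lodging to guests → Home Occupation Permit not required.
§16.5 Daytime License is required → Trade License also required.
§16.6 provides lodging to guests; revenue $925,000 ≤ $1,625,000; seating 108 ≥ 28 → Operating Registration required.
§16.7 does not provide childcare services → Operating Authorization not required.
§16.8 is a home-based business (not: is a mobile business with no fixed premises); closes 11:00 PM, after 8:00 PM; seating 108 ≥ 14 → Operating License not required.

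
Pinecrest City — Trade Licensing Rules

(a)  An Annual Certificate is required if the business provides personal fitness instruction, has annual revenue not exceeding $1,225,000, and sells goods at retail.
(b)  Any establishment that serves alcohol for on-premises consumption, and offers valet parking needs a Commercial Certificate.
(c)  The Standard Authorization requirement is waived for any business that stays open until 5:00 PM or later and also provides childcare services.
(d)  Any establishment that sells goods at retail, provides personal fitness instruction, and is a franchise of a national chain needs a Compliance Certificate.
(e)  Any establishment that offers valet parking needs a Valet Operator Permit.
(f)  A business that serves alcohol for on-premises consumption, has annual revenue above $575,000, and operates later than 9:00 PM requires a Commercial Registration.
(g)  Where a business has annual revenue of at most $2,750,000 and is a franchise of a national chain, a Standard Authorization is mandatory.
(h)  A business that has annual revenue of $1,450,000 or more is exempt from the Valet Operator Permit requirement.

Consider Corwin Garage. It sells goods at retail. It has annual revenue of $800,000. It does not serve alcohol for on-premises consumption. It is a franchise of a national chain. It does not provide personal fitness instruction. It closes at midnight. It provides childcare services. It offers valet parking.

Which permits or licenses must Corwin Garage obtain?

Valet Operator Permit

(a) does not provide personal fitness instruction; revenue $800,000 ≤ $1,225,000; sells goods at retail → Annual Certificate not required.
(b) does not serve alcohol for on-premises consumption; offers valet parking → Commercial Certificate not required.
(c) closes midnight, after 5:00 PM; provides childcare services → exempt from Standard Authorization.
(d) sells goods at retail; does not provide personal fitness instruction; is a franchise of a national chain → Compliance Certificate not required.
(e) offers valet parking → Valet Operator Permit required.
(f) does not serve alcohol for on-premises consumption; revenue $800,000 > $575,000; closes midnight, after 9:00 PM → Commercial Registration not required.
(g) revenue $800,000 ≤ $2,750,000; is a franchise of a national chain → Standard Authorization required.
(h) revenue $800,000 < $1,450,000 → Valet Operator Permit exemption does not apply.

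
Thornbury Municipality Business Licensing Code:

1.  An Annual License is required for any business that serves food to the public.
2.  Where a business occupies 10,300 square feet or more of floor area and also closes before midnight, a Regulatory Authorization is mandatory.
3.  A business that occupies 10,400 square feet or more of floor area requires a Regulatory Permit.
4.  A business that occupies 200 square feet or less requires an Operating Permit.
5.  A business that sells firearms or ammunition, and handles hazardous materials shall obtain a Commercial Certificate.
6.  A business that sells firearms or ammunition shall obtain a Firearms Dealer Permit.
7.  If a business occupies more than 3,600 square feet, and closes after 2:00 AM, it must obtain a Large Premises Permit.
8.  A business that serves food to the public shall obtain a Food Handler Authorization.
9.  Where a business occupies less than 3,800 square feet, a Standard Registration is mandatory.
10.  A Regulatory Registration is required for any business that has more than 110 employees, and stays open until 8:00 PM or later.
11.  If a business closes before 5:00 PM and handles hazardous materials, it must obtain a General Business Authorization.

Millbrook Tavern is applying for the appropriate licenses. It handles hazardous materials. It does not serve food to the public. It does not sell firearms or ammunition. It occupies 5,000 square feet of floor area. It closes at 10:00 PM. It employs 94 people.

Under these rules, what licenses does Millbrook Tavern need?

1. does not serve food to the public → Annual License not required.
2. floor area 5,000 square feet < 10,300 square feet; closes 10:00 PM, at/before midnight → Regulatory Authorization not required.
3. floor area 5,000 square feet < 10,400 square feet → Regulatory Permit not required.
4. floor area 5,000 square feet > 200 square feet → Operating Permit not required.
5. does not sell firearms or ammunition; handles hazardous materials → Commercial Certificate not required.
6. does not sell firearms or ammunition → Firearms Dealer Permit not required.
7. floor area 5,000 square feet > 3,600 square feet; closes 10:00 PM, at/before 2:00 AM → Large Premises Permit not required.
8. does not serve food to the public → Food Handler Authorization not required.
9. floor area 5,000 square feet ≥ 3,800 square feet → Standard Registration not required.
10. employees 94 ≤ 110; closes 10:00 PM, after 8:00 PM → Regulatory Registration not required.
11. closes 10:00 PM, after 5:00 PM; handles hazardous materials → General Business Authorization not required.

None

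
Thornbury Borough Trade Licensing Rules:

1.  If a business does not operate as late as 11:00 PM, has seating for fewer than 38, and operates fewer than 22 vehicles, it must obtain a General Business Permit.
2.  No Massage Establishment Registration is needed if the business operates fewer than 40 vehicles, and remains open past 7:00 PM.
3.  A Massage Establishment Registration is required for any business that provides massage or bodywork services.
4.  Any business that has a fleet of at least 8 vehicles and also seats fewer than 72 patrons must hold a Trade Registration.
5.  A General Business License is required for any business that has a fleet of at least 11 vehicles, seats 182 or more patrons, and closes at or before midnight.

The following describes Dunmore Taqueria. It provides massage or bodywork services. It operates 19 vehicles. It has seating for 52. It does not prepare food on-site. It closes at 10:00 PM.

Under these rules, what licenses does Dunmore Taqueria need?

Trade Registration

1. closes 10:00 PM, at/before 11:00 PM; seating 52 ≥ 38; vehicles 19 < 22 → General Business Permit not required.
2. vehicles 19 < 40; closes 10:00 PM, after 7:00 PM → exempt from Massage Establishment Registration.
3. provides massage or bodywork services → Massage Establishment Registration required.
4. vehicles 19 ≥ 8; seating 52 < 72 → Trade Registration required.
5. vehicles 19 ≥ 11; seating 52 < 182; closes 10:00 PM, at/before midnight → General Business License not required.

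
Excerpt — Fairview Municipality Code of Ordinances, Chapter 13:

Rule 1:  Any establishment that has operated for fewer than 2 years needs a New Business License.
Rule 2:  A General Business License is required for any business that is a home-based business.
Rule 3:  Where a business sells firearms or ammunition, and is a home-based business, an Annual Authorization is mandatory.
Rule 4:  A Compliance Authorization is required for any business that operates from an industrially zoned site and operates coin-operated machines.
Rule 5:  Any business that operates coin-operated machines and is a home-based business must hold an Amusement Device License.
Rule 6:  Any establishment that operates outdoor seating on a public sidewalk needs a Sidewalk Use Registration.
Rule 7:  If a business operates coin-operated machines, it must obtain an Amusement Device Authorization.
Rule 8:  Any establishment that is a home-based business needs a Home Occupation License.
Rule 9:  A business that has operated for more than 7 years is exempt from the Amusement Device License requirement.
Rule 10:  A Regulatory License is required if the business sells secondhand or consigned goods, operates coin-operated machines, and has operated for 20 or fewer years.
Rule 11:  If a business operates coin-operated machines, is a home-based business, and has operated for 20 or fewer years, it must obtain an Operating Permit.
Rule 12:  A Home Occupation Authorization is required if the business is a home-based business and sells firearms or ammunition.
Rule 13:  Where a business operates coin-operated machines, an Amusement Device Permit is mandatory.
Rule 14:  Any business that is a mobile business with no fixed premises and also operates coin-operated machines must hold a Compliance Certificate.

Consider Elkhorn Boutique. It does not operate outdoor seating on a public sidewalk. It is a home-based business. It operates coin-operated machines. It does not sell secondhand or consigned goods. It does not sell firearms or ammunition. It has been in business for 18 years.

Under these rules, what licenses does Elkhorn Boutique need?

Rule 1: years in business 18 ≥ 2 → New Business License not required.
Rule 2: is a home-based business → General Business License required.
Rule 3: does not sell firearms or ammunition; is a home-based business → Annual Authorization not required.
Rule 4: is a home-based business (not: operates from an industrially zoned site); operates coin-operated machines → Compliance Authorization not required.
Rule 5: operates coin-operated machines; is a home-based business → Amusement Device License required.
Rule 6: does not operate outdoor seating on a public sidewalk → Sidewalk Use Registration not required.
Rule 7: operates coin-operated machines → Amusement Device Authorization required.
Rule 8: is a home-based business → Home Occupation License required.
Rule 9: years in business 18 > 7 → exempt from Amusement Device License.
Rule 10: does not sell secondhand or consigned goods; operates coin-operated machines; years in business 18 ≤ 20 → Regulatory License not required.
Rule 11: operates coin-operated machines; is a home-based business; years in business 18 ≤ 20 → Operating Permit required.
Rule 12: is a home-based business; does not sell firearms or ammunition → Home Occupation Authorization not required.
Rule 13: operates coin-operated machines → Amusement Device Permit required.
Rule 14: is a home-based business (not: is a mobile business with no fixed premises); operates coin-operated machines → Compliance Certificate not required.

Amusement Device Authorization, Amusement Device Permit, General Business License, Home Occupation License, Operating Permit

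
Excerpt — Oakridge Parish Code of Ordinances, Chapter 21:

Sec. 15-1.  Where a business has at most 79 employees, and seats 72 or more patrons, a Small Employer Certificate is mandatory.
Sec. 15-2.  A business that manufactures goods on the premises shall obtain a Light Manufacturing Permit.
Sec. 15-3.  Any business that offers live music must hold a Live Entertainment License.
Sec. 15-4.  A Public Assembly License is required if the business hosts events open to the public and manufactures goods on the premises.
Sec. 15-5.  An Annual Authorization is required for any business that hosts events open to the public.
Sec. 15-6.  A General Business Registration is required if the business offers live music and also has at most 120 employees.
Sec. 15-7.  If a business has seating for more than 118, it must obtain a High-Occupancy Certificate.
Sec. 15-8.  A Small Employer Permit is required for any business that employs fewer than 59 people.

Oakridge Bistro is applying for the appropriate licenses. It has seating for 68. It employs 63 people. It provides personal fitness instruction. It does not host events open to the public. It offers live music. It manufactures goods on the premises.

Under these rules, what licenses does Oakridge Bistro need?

Sec. 15-1. employees 63 ≤ 79; seating 68 < 72 → Small Employer Certificate not required.
Sec. 15-2. manufactures goods on the premises → Light Manufacturing Permit required.
Sec. 15-3. offers live music → Live Entertainment License required.
Sec. 15-4. does not host events open to the public; manufactures goods on the premises → Public Assembly License not required.
Sec. 15-5. does not host events open to the public → Annual Authorization not required.
Sec. 15-6. offers live music; employees 63 ≤ 120 → General Business Registration required.
Sec. 15-7. seating 68 ≤ 118 → High-Occupancy Certificate not required.
Sec. 15-8. employees 63 ≥ 59 → Small Employer Permit not required.

General Business Registration, Light Manufacturing Permit, Live Entertainment License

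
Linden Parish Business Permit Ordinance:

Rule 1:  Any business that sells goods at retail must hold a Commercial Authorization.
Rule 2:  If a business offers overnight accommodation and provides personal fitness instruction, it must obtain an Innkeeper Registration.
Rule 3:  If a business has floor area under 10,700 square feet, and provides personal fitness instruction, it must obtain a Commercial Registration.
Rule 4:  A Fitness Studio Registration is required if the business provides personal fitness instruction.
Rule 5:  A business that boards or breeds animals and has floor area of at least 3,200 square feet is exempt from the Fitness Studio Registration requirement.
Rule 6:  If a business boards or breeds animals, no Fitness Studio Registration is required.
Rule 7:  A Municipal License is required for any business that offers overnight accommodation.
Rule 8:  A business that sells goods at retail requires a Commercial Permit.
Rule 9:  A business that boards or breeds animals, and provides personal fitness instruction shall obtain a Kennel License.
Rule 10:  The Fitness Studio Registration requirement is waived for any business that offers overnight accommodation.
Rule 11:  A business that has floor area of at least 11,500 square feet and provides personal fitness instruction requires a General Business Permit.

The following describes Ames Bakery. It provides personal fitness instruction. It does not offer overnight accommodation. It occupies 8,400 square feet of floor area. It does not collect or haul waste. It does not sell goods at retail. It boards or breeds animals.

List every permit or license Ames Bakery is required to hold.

Commercial Registration, Kennel License

Rule 1: does not sell goods at retail → Commercial Authorization not required.
Rule 2: does not offer overnight accommodation; provides personal fitness instruction → Innkeeper Registration not required.
Rule 3: floor area 8,400 square feet < 10,700 square feet; provides personal fitness instruction → Commercial Registration required.
Rule 4: provides personal fitness instruction → Fitness Studio Registration required.
Rule 5: boards or breeds animals; floor area 8,400 square feet ≥ 3,200 square feet → exempt from Fitness Studio Registration.
Rule 6: boards or breeds animals → exempt from Fitness Studio Registration.
Rule 7: does not offer overnight accommodation → Municipal License not required.
Rule 8: does not sell goods at retail → Commercial Permit not required.
Rule 9: boards or breeds animals; provides personal fitness instruction → Kennel License required.
Rule 10: does not offer overnight accommodation → Fitness Studio Registration exemption does not apply.
Rule 11: floor area 8,400 square feet < 11,500 square feet; provides personal fitness instruction → General Business Permit not required.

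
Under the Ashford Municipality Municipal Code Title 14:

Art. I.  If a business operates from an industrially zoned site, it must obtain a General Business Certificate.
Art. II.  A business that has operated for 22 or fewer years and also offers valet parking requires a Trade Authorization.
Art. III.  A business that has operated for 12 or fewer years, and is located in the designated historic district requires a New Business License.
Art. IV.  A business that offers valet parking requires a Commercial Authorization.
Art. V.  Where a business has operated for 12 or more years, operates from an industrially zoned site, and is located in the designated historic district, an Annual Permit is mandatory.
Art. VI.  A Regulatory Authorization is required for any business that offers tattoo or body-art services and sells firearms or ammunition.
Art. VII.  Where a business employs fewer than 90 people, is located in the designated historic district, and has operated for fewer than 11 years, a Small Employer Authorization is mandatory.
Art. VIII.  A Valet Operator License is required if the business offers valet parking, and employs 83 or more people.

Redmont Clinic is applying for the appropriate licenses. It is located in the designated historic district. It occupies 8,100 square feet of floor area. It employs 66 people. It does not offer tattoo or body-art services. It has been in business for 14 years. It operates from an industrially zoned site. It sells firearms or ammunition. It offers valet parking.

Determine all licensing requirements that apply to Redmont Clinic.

Annual Permit, Commercial Authorization, General Business Certificate, Trade Authorization

Art. I. operates from an industrially zoned site → General Business Certificate required.
Art. II. years in business 14 ≤ 22; offers valet parking → Trade Authorization required.
Art. III. years in business 14 > 12; is located in the designated historic district → New Business License not required.
Art. IV. offers valet parking → Commercial Authorization required.
Art. V. years in business 14 ≥ 12; operates from an industrially zoned site; is located in the designated historic district → Annual Permit required.
Art. VI. does not offer tattoo or body-art services; sells firearms or ammunition → Regulatory Authorization not required.
Art. VII. employees 66 < 90; is located in the designated historic district; years in business 14 ≥ 11 → Small Employer Authorization not required.
Art. VIII. offers valet parking; employees 66 < 83 → Valet Operator License not required.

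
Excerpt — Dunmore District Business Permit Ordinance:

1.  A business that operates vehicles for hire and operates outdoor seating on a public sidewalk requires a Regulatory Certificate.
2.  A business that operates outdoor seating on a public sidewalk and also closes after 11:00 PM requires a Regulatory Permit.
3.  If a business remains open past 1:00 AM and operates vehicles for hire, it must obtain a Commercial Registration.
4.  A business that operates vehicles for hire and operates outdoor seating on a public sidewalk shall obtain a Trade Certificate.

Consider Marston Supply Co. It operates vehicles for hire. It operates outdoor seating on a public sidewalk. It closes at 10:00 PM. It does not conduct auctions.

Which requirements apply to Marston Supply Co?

1. operates vehicles for hire; operates outdoor seating on a public sidewalk → Regulatory Certificate required.
2. operates outdoor seating on a public sidewalk; closes 10:00 PM, at/before 11:00 PM → Regulatory Permit not required.
3. closes 10:00 PM, at/before 1:00 AM; operates vehicles for hire → Commercial Registration not required.
4. operates vehicles for hire; operates outdoor seating on a public sidewalk → Trade Certificate required.

Regulatory Certificate, Trade Certificate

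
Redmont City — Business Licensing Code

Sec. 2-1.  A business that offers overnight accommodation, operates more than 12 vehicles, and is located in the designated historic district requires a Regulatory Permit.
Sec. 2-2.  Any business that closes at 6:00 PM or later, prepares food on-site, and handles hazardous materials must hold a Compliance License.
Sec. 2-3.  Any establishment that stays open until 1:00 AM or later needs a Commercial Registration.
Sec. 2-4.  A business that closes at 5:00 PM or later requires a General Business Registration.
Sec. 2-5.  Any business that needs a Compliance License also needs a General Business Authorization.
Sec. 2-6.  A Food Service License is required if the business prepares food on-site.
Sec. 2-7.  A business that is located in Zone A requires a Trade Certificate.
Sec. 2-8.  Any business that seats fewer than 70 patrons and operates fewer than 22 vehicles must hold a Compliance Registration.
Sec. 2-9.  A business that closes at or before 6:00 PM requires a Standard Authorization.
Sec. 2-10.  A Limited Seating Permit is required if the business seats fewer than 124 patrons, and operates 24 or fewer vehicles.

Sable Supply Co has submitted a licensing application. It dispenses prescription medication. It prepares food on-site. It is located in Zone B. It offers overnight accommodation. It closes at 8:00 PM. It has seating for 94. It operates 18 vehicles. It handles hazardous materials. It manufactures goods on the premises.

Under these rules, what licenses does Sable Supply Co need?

Compliance License, Food Service License, General Business Authorization, General Business Registration, Limited Seating Permit

Sec. 2-1. offers overnight accommodation; vehicles 18 > 12; is located in Zone B (not: is located in the designated historic district) → Regulatory Permit not required.
Sec. 2-2. closes 8:00 PM, after 6:00 PM; prepares food on-site; handles hazardous materials → Compliance License required.
Sec. 2-3. closes 8:00 PM, at/before 1:00 AM → Commercial Registration not required.
Sec. 2-4. closes 8:00 PM, after 5:00 PM → General Business Registration required.
Sec. 2-5. Compliance License is required → General Business Authorization also required.
Sec. 2-6. prepares food on-site → Food Service License required.
Sec. 2-7. is located in Zone B (not: is located in Zone A) → Trade Certificate not required.
Sec. 2-8. seating 94 ≥ 70; vehicles 18 < 22 → Compliance Registration not required.
Sec. 2-9. closes 8:00 PM, after 6:00 PM → Standard Authorization not required.
Sec. 2-10. seating 94 < 124; vehicles 18 ≤ 24 → Limited Seating Permit required.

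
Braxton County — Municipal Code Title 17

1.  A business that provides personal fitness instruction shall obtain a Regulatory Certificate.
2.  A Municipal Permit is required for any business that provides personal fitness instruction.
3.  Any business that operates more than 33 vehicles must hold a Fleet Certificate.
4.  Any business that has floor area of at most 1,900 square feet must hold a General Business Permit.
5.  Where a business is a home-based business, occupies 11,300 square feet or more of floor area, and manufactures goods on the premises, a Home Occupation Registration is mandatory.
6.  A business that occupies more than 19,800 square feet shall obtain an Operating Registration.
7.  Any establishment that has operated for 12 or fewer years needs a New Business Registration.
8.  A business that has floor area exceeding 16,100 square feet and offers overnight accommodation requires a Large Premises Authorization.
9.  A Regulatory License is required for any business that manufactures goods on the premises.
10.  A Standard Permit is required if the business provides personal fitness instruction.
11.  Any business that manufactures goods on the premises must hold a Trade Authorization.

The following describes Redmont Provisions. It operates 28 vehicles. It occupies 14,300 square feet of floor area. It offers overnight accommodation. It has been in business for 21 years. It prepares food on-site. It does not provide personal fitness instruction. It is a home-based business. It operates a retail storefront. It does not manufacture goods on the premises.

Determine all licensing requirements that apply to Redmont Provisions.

1. does not provide personal fitness instruction → Regulatory Certificate not required.
2. does not provide personal fitness instruction → Municipal Permit not required.
3. vehicles 28 ≤ 33 → Fleet Certificate not required.
4. floor area 14,300 square feet > 1,900 square feet → General Business Permit not required.
5. is a home-based business; floor area 14,300 square feet ≥ 11,300 square feet; does not manufacture goods on the premises → Home Occupation Registration not required.
6. floor area 14,300 square feet ≤ 19,800 square feet → Operating Registration not required.
7. years in business 21 > 12 → New Business Registration not required.
8. floor area 14,300 square feet ≤ 16,100 square feet; offers overnight accommodation → Large Premises Authorization not required.
9. does not manufacture goods on the premises → Regulatory License not required.
10. does not provide personal fitness instruction → Standard Permit not required.
11. does not manufacture goods on the premises → Trade Authorization not required.

None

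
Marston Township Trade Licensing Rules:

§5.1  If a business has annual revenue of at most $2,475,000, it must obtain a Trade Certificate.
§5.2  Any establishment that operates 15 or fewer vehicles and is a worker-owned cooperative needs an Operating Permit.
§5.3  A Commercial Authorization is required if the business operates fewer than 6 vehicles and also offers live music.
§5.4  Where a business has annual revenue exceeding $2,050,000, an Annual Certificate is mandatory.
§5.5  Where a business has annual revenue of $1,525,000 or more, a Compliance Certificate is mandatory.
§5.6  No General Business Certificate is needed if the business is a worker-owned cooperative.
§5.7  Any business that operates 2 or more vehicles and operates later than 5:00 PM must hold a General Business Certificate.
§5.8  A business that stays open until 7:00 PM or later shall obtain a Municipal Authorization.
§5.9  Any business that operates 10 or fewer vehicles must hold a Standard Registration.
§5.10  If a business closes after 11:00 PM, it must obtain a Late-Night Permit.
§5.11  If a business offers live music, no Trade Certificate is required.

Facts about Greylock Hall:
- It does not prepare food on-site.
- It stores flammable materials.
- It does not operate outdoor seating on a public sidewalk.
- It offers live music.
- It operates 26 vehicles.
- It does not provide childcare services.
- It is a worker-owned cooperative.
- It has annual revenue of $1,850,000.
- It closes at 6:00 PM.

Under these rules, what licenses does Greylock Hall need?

§5.1 revenue $1,850,000 ≤ $2,475,000 → Trade Certificate required.
§5.2 vehicles 26 > 15; is a worker-owned cooperative → Operating Permit not required.
§5.3 vehicles 26 ≥ 6; offers live music → Commercial Authorization not required.
§5.4 revenue $1,850,000 ≤ $2,050,000 → Annual Certificate not required.
§5.5 revenue $1,850,000 ≥ $1,525,000 → Compliance Certificate required.
§5.6 is a worker-owned cooperative → exempt from General Business Certificate.
§5.7 vehicles 26 ≥ 2; closes 6:00 PM, after 5:00 PM → General Business Certificate required.
§5.8 closes 6:00 PM, at/before 7:00 PM → Municipal Authorization not required.
§5.9 vehicles 26 > 10 → Standard Registration not required.
§5.10 closes 6:00 PM, at/before 11:00 PM → Late-Night Permit not required.
§5.11 offers live music → exempt from Trade Certificate.

Compliance Certificate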